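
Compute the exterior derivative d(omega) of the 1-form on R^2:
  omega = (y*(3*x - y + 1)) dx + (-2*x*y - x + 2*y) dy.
d(omega) = (-3*x - 2) dx ∧ dy

For a 1-form omega = sum_i f_i dx_i, the exterior derivative is
  d(omega) = sum_{i < j} (∂f_j/∂x_i - ∂f_i/∂x_j) dx_i ∧ dx_j.
  coefficient of dx ∧ dy: ∂f_2/∂x - ∂f_1/∂y = ∂(-2*x*y - x + 2*y)/∂x - ∂(y*(3*x - y + 1))/∂y = -3*x - 2
Assembling: d(omega) = (-3*x - 2) dx ∧ dy.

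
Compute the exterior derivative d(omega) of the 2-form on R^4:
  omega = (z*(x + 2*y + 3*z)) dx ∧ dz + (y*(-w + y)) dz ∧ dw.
d(omega) = (-2*z) dx ∧ dy ∧ dz + (-w + 2*y) dy ∧ dz ∧ dw

For a 2-form omega = sum_{i<j} g_{ij} dx_i ∧ dx_j, the exterior derivative is
  d(omega) = sum_{i<j} d(g_{ij}) ∧ dx_i ∧ dx_j = sum_{i<j, k} (∂g_{ij}/∂x_k) dx_k ∧ dx_i ∧ dx_j.
Expand each term, using dx_k ∧ dx_i ∧ dx_j = sgn(permutation) dx_{(a)} ∧ dx_{(b)} ∧ dx_{(c)} with (a < b < c) sorted:
  d(z*(x + 2*y + 3*z)) includes (∂/∂y)(z*(x + 2*y + 3*z)) dy = (2*z) dy, which multiplied by dx ∧ dz gives (-2*z) dx ∧ dy ∧ dz
  d(y*(-w + y)) includes (∂/∂y)(y*(-w + y)) dy = (-w + 2*y) dy, which multiplied by dz ∧ dw gives (-w + 2*y) dy ∧ dz ∧ dw
Collecting like 3-forms: d(omega) = (-2*z) dx ∧ dy ∧ dz + (-w + 2*y) dy ∧ dz ∧ dw.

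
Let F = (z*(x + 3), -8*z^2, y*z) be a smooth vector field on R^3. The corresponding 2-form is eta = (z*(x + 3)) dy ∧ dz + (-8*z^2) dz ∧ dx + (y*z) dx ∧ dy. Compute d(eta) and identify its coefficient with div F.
d(eta) = (y + z) dx ∧ dy ∧ dz; div F = y + z

For a 2-form in R^3 of the form above, applying d gives a 3-form with coefficient ∂P/∂x + ∂Q/∂y + ∂R/∂z:
  ∂P/∂x = z
  ∂Q/∂y = 0
  ∂R/∂z = y
Sum = y + z, which is exactly div F.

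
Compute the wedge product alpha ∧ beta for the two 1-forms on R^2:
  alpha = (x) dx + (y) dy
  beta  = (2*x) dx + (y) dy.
alpha ∧ beta = (-x*y) dx ∧ dy

Distribute the wedge, using dx_i ∧ dx_j = -dx_j ∧ dx_i and dx_i ∧ dx_i = 0. For each pair (i, j) with i < j, the coefficient of dx_i ∧ dx_j in alpha ∧ beta is (alpha_i * beta_j - alpha_j * beta_i). Collecting: alpha ∧ beta = (-x*y) dx ∧ dy.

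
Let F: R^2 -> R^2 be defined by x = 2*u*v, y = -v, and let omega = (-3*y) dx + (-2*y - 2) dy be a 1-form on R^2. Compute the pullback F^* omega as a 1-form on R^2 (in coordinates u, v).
F^* omega = (6*v^2) du + (6*u*v - 2*v + 2) dv

Using F^*(f dg) = (f ∘ F) d(g ∘ F), substitute each coordinate x_i by F_i(u, v) in f_i, and replace dx_i by d F_i = (∂F_i/∂u) du + (∂F_i/∂v) dv.
  For the x component: f_1(F) = 3*v; d F_1 = (2*v) du + (2*u) dv
  For the y component: f_2(F) = 2*v - 2; d F_2 = (0) du + (-1) dv
Combining and collecting du, dv coefficients:
  coeff of du: 6*v^2
  coeff of dv: 6*u*v - 2*v + 2
F^* omega = (6*v^2) du + (6*u*v - 2*v + 2) dv.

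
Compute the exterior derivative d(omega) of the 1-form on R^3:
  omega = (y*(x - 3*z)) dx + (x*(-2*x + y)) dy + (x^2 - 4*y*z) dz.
d(omega) = (-5*x + y + 3*z) dx ∧ dy + (2*x + 3*y) dx ∧ dz + (-4*z) dy ∧ dz

For a 1-form omega = sum_i f_i dx_i, the exterior derivative is
  d(omega) = sum_{i < j} (∂f_j/∂x_i - ∂f_i/∂x_j) dx_i ∧ dx_j.
  coefficient of dx ∧ dy: ∂f_2/∂x - ∂f_1/∂y = ∂(x*(-2*x + y))/∂x - ∂(y*(x - 3*z))/∂y = -5*x + y + 3*z
  coefficient of dx ∧ dz: ∂f_3/∂x - ∂f_1/∂z = ∂(x^2 - 4*y*z)/∂x - ∂(y*(x - 3*z))/∂z = 2*x + 3*y
  coefficient of dy ∧ dz: ∂f_3/∂y - ∂f_2/∂z = ∂(x^2 - 4*y*z)/∂y - ∂(x*(-2*x + y))/∂z = -4*z
Assembling: d(omega) = (-5*x + y + 3*z) dx ∧ dy + (2*x + 3*y) dx ∧ dz + (-4*z) dy ∧ dz.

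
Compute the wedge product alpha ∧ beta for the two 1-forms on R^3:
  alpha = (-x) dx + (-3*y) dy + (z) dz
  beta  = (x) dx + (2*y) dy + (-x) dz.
alpha ∧ beta = (x*y) dx ∧ dy + (x*(x - z)) dx ∧ dz + (y*(3*x - 2*z)) dy ∧ dz

Distribute the wedge, using dx_i ∧ dx_j = -dx_j ∧ dx_i and dx_i ∧ dx_i = 0. For each pair (i, j) with i < j, the coefficient of dx_i ∧ dx_j in alpha ∧ beta is (alpha_i * beta_j - alpha_j * beta_i). Collecting: alpha ∧ beta = (x*y) dx ∧ dy + (x*(x - z)) dx ∧ dz + (y*(3*x - 2*z)) dy ∧ dz.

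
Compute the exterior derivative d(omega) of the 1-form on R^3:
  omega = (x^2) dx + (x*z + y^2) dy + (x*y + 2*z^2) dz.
d(omega) = (z) dx ∧ dy + (y) dx ∧ dz

For a 1-form omega = sum_i f_i dx_i, the exterior derivative is
  d(omega) = sum_{i < j} (∂f_j/∂x_i - ∂f_i/∂x_j) dx_i ∧ dx_j.
  coefficient of dx ∧ dy: ∂f_2/∂x - ∂f_1/∂y = ∂(x*z + y^2)/∂x - ∂(x^2)/∂y = z
  coefficient of dx ∧ dz: ∂f_3/∂x - ∂f_1/∂z = ∂(x*y + 2*z^2)/∂x - ∂(x^2)/∂z = y
Assembling: d(omega) = (z) dx ∧ dy + (y) dx ∧ dz.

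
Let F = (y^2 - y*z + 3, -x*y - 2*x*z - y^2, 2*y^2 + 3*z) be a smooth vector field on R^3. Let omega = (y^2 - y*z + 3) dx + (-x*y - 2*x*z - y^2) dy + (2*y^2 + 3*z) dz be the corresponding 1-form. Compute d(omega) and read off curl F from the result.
d(omega) = (2*x + 4*y) dy ∧ dz + (-y) dz ∧ dx + (-3*y - z) dx ∧ dy; curl F = (2*x + 4*y, -y, -3*y - z)

d omega = sum_{i<j} (∂f_j/∂x_i - ∂f_i/∂x_j) dx_i ∧ dx_j. Under the identification (dy ∧ dz, dz ∧ dx, dx ∧ dy) ↔ (e_x, e_y, e_z), the coefficients are exactly the components of curl F. Compute:
  ∂R/∂y - ∂Q/∂z = (4*y) - (-2*x) = 2*x + 4*y
  ∂P/∂z - ∂R/∂x = (-y) - (0) = -y
  ∂Q/∂x - ∂P/∂y = (-y - 2*z) - (2*y - z) = -3*y - z.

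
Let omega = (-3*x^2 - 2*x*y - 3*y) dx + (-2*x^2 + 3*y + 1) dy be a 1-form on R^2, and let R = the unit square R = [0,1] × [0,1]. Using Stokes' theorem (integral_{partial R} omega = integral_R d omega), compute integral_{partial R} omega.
integral_(partial R) omega = 2

Stokes: integral_partial_R omega = integral_R d omega with d omega = (∂Q/∂x - ∂P/∂y) dx ∧ dy.
  ∂Q/∂x = -4*x
  ∂P/∂y = -2*x - 3
  integrand = ∂Q/∂x - ∂P/∂y = 3 - 2*x.
Integrating over R: integral_0^1 integral_0^1 (3 - 2*x) dx dy = 2.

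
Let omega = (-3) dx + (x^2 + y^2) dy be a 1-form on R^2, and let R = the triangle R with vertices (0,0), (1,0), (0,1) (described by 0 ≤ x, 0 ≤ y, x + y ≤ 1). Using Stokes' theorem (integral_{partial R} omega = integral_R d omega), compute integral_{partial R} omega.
integral_(partial R) omega = 1/3

Stokes: integral_partial_R omega = integral_R d omega with d omega = (∂Q/∂x - ∂P/∂y) dx ∧ dy.
  ∂Q/∂x = 2*x
  ∂P/∂y = 0
  integrand = ∂Q/∂x - ∂P/∂y = 2*x.
Integrating over R: integral_0^1 integral_0^{1-x} (2*x) dy dx = 1/3.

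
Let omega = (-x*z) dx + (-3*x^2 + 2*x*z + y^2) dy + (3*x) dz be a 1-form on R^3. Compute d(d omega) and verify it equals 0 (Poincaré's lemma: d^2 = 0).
d(d omega) = 0

Step 1: d omega = sum_{i<j} (∂f_j/∂x_i - ∂f_i/∂x_j) dx_i ∧ dx_j:
  coeff of dx ∧ dy: -6*x + 2*z
  coeff of dx ∧ dz: x + 3
  coeff of dy ∧ dz: -2*x
Step 2: Apply d again to each 2-form coefficient. The only possible 3-form in R^3 is dx ∧ dy ∧ dz, with coefficient
  ∂(coeff of dy∧dz)/∂x - ∂(coeff of dx∧dz)/∂y + ∂(coeff of dx∧dy)/∂z
  = ∂/∂x (-2*x) - ∂/∂y (x + 3) + ∂/∂z (-6*x + 2*z).
Each of these terms simplifies to sums of mixed partials that cancel in pairs. The result is 0 (by equality of mixed partials for smooth functions — Schwarz / Clairaut).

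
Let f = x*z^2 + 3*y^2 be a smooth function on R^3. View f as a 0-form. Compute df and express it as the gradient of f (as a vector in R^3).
df = (z^2) dx + (6*y) dy + (2*x*z) dz; grad f = (z^2, 6*y, 2*x*z)

For a 0-form f, d f = (∂f/∂x) dx + (∂f/∂y) dy + (∂f/∂z) dz. The components of the vector representation are exactly the entries of grad f in Cartesian coordinates:
  ∂f/∂x = z^2
  ∂f/∂y = 6*y
  ∂f/∂z = 2*x*z.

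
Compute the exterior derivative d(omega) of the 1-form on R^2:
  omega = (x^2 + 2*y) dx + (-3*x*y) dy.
d(omega) = (-3*y - 2) dx ∧ dy

For a 1-form omega = sum_i f_i dx_i, the exterior derivative is
  d(omega) = sum_{i < j} (∂f_j/∂x_i - ∂f_i/∂x_j) dx_i ∧ dx_j.
  coefficient of dx ∧ dy: ∂f_2/∂x - ∂f_1/∂y = ∂(-3*x*y)/∂x - ∂(x^2 + 2*y)/∂y = -3*y - 2
Assembling: d(omega) = (-3*y - 2) dx ∧ dy.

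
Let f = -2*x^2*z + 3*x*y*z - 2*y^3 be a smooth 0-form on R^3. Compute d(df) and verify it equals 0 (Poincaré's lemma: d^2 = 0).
d(df) = 0

Step 1: df = sum_i (∂f/∂x_i) dx_i = (z*(-4*x + 3*y)) dx + (3*x*z - 6*y^2) dy + (x*(-2*x + 3*y)) dz.
Step 2: Apply d again. Using the 1-form formula, the coefficient of dx ∧ dy in d(df) is ∂^2 f/∂x ∂y - ∂^2 f/∂y ∂x = (3*z) - (3*z) = 0 (equality of mixed partials for smooth f).
Similarly for dx ∧ dz and dy ∧ dz — all coefficients vanish. So d(df) = 0.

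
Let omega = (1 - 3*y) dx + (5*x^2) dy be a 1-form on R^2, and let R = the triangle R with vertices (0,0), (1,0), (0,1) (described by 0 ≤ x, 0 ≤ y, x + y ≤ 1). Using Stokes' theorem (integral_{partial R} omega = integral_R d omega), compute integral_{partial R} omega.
integral_(partial R) omega = 19/6

Stokes: integral_partial_R omega = integral_R d omega with d omega = (∂Q/∂x - ∂P/∂y) dx ∧ dy.
  ∂Q/∂x = 10*x
  ∂P/∂y = -3
  integrand = ∂Q/∂x - ∂P/∂y = 10*x + 3.
Integrating over R: integral_0^1 integral_0^{1-x} (10*x + 3) dy dx = 19/6.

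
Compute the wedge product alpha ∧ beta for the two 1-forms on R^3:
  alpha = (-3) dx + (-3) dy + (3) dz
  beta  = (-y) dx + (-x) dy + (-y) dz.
alpha ∧ beta = (3*x - 3*y) dx ∧ dy + (6*y) dx ∧ dz + (3*x + 3*y) dy ∧ dz

Distribute the wedge, using dx_i ∧ dx_j = -dx_j ∧ dx_i and dx_i ∧ dx_i = 0. For each pair (i, j) with i < j, the coefficient of dx_i ∧ dx_j in alpha ∧ beta is (alpha_i * beta_j - alpha_j * beta_i). Collecting: alpha ∧ beta = (3*x - 3*y) dx ∧ dy + (6*y) dx ∧ dz + (3*x + 3*y) dy ∧ dz.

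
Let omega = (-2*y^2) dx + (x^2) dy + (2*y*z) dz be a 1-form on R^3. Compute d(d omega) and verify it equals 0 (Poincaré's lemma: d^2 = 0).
d(d omega) = 0

Step 1: d omega = sum_{i<j} (∂f_j/∂x_i - ∂f_i/∂x_j) dx_i ∧ dx_j:
  coeff of dx ∧ dy: 2*x + 4*y
  coeff of dx ∧ dz: 0
  coeff of dy ∧ dz: 2*z
Step 2: Apply d again to each 2-form coefficient. The only possible 3-form in R^3 is dx ∧ dy ∧ dz, with coefficient
  ∂(coeff of dy∧dz)/∂x - ∂(coeff of dx∧dz)/∂y + ∂(coeff of dx∧dy)/∂z
  = ∂/∂x (2*z) - ∂/∂y (0) + ∂/∂z (2*x + 4*y).
Each of these terms simplifies to sums of mixed partials that cancel in pairs. The result is 0 (by equality of mixed partials for smooth functions — Schwarz / Clairaut).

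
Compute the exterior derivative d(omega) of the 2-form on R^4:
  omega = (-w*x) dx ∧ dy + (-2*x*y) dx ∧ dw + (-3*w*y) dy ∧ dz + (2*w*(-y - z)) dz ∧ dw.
d(omega) = (x) dx ∧ dy ∧ dw + (-2*w - 3*y) dy ∧ dz ∧ dw

For a 2-form omega = sum_{i<j} g_{ij} dx_i ∧ dx_j, the exterior derivative is
  d(omega) = sum_{i<j} d(g_{ij}) ∧ dx_i ∧ dx_j = sum_{i<j, k} (∂g_{ij}/∂x_k) dx_k ∧ dx_i ∧ dx_j.
Expand each term, using dx_k ∧ dx_i ∧ dx_j = sgn(permutation) dx_{(a)} ∧ dx_{(b)} ∧ dx_{(c)} with (a < b < c) sorted:
  d(-w*x) includes (∂/∂w)(-w*x) dw = (-x) dw, which multiplied by dx ∧ dy gives (-x) dx ∧ dy ∧ dw
  d(-2*x*y) includes (∂/∂y)(-2*x*y) dy = (-2*x) dy, which multiplied by dx ∧ dw gives (2*x) dx ∧ dy ∧ dw
  d(-3*w*y) includes (∂/∂w)(-3*w*y) dw = (-3*y) dw, which multiplied by dy ∧ dz gives (-3*y) dy ∧ dz ∧ dw
  d(2*w*(-y - z)) includes (∂/∂y)(2*w*(-y - z)) dy = (-2*w) dy, which multiplied by dz ∧ dw gives (-2*w) dy ∧ dz ∧ dw
Collecting like 3-forms: d(omega) = (x) dx ∧ dy ∧ dw + (-2*w - 3*y) dy ∧ dz ∧ dw.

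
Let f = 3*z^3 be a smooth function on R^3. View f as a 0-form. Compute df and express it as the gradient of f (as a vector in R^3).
df = (0) dx + (0) dy + (9*z^2) dz; grad f = (0, 0, 9*z^2)

For a 0-form f, d f = (∂f/∂x) dx + (∂f/∂y) dy + (∂f/∂z) dz. The components of the vector representation are exactly the entries of grad f in Cartesian coordinates:
  ∂f/∂x = 0
  ∂f/∂y = 0
  ∂f/∂z = 9*z^2.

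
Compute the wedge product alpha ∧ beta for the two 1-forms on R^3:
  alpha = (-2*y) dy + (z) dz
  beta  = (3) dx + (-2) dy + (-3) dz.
alpha ∧ beta = (6*y) dx ∧ dy + (6*y + 2*z) dy ∧ dz + (-3*z) dx ∧ dz

Distribute the wedge, using dx_i ∧ dx_j = -dx_j ∧ dx_i and dx_i ∧ dx_i = 0. For each pair (i, j) with i < j, the coefficient of dx_i ∧ dx_j in alpha ∧ beta is (alpha_i * beta_j - alpha_j * beta_i). Collecting: alpha ∧ beta = (6*y) dx ∧ dy + (6*y + 2*z) dy ∧ dz + (-3*z) dx ∧ dz.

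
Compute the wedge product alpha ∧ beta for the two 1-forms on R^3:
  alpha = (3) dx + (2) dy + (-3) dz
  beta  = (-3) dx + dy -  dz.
alpha ∧ beta = (9) dx ∧ dy + (-12) dx ∧ dz + (1) dy ∧ dz

Distribute the wedge, using dx_i ∧ dx_j = -dx_j ∧ dx_i and dx_i ∧ dx_i = 0. For each pair (i, j) with i < j, the coefficient of dx_i ∧ dx_j in alpha ∧ beta is (alpha_i * beta_j - alpha_j * beta_i). Collecting: alpha ∧ beta = (9) dx ∧ dy + (-12) dx ∧ dz + (1) dy ∧ dz.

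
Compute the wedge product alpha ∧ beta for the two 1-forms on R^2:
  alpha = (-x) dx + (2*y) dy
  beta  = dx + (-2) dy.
alpha ∧ beta = (2*x - 2*y) dx ∧ dy

Distribute the wedge, using dx_i ∧ dx_j = -dx_j ∧ dx_i and dx_i ∧ dx_i = 0. For each pair (i, j) with i < j, the coefficient of dx_i ∧ dx_j in alpha ∧ beta is (alpha_i * beta_j - alpha_j * beta_i). Collecting: alpha ∧ beta = (2*x - 2*y) dx ∧ dy.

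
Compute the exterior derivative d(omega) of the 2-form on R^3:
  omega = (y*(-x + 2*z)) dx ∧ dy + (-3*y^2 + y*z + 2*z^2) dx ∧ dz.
d(omega) = (8*y - z) dx ∧ dy ∧ dz

For a 2-form omega = sum_{i<j} g_{ij} dx_i ∧ dx_j, the exterior derivative is
  d(omega) = sum_{i<j} d(g_{ij}) ∧ dx_i ∧ dx_j = sum_{i<j, k} (∂g_{ij}/∂x_k) dx_k ∧ dx_i ∧ dx_j.
Expand each term, using dx_k ∧ dx_i ∧ dx_j = sgn(permutation) dx_{(a)} ∧ dx_{(b)} ∧ dx_{(c)} with (a < b < c) sorted:
  d(y*(-x + 2*z)) includes (∂/∂z)(y*(-x + 2*z)) dz = (2*y) dz, which multiplied by dx ∧ dy gives (2*y) dx ∧ dy ∧ dz
  d(-3*y^2 + y*z + 2*z^2) includes (∂/∂y)(-3*y^2 + y*z + 2*z^2) dy = (-6*y + z) dy, which multiplied by dx ∧ dz gives (6*y - z) dx ∧ dy ∧ dz
Collecting like 3-forms: d(omega) = (8*y - z) dx ∧ dy ∧ dz.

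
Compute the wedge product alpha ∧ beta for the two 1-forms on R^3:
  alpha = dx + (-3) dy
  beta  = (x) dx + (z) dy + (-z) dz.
alpha ∧ beta = (3*x + z) dx ∧ dy + (-z) dx ∧ dz + (3*z) dy ∧ dz

Distribute the wedge, using dx_i ∧ dx_j = -dx_j ∧ dx_i and dx_i ∧ dx_i = 0. For each pair (i, j) with i < j, the coefficient of dx_i ∧ dx_j in alpha ∧ beta is (alpha_i * beta_j - alpha_j * beta_i). Collecting: alpha ∧ beta = (3*x + z) dx ∧ dy + (-z) dx ∧ dz + (3*z) dy ∧ dz.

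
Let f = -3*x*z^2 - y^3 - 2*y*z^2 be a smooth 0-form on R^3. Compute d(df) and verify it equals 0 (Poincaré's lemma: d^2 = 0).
d(df) = 0

Step 1: df = sum_i (∂f/∂x_i) dx_i = (-3*z^2) dx + (-3*y^2 - 2*z^2) dy + (2*z*(-3*x - 2*y)) dz.
Step 2: Apply d again. Using the 1-form formula, the coefficient of dx ∧ dy in d(df) is ∂^2 f/∂x ∂y - ∂^2 f/∂y ∂x = (0) - (0) = 0 (equality of mixed partials for smooth f).
Similarly for dx ∧ dz and dy ∧ dz — all coefficients vanish. So d(df) = 0.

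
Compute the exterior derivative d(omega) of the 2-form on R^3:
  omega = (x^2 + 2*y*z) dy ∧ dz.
d(omega) = (2*x) dx ∧ dy ∧ dz

For a 2-form omega = sum_{i<j} g_{ij} dx_i ∧ dx_j, the exterior derivative is
  d(omega) = sum_{i<j} d(g_{ij}) ∧ dx_i ∧ dx_j = sum_{i<j, k} (∂g_{ij}/∂x_k) dx_k ∧ dx_i ∧ dx_j.
Expand each term, using dx_k ∧ dx_i ∧ dx_j = sgn(permutation) dx_{(a)} ∧ dx_{(b)} ∧ dx_{(c)} with (a < b < c) sorted:
  d(x^2 + 2*y*z) includes (∂/∂x)(x^2 + 2*y*z) dx = (2*x) dx, which multiplied by dy ∧ dz gives (2*x) dx ∧ dy ∧ dz
Collecting like 3-forms: d(omega) = (2*x) dx ∧ dy ∧ dz.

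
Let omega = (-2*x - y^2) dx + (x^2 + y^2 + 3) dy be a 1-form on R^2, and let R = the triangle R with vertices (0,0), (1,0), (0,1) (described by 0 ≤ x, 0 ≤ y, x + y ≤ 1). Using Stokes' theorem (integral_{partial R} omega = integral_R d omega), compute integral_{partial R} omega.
integral_(partial R) omega = 2/3

Stokes: integral_partial_R omega = integral_R d omega with d omega = (∂Q/∂x - ∂P/∂y) dx ∧ dy.
  ∂Q/∂x = 2*x
  ∂P/∂y = -2*y
  integrand = ∂Q/∂x - ∂P/∂y = 2*x + 2*y.
Integrating over R: integral_0^1 integral_0^{1-x} (2*x + 2*y) dy dx = 2/3.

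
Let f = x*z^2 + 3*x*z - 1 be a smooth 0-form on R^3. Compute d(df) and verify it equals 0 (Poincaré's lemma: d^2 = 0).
d(df) = 0

Step 1: df = sum_i (∂f/∂x_i) dx_i = (z*(z + 3)) dx + (0) dy + (x*(2*z + 3)) dz.
Step 2: Apply d again. Using the 1-form formula, the coefficient of dx ∧ dy in d(df) is ∂^2 f/∂x ∂y - ∂^2 f/∂y ∂x = (0) - (0) = 0 (equality of mixed partials for smooth f).
Similarly for dx ∧ dz and dy ∧ dz — all coefficients vanish. So d(df) = 0.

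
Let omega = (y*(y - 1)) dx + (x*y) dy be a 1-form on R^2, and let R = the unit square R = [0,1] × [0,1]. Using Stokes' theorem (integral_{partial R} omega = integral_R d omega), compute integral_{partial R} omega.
integral_(partial R) omega = 1/2

Stokes: integral_partial_R omega = integral_R d omega with d omega = (∂Q/∂x - ∂P/∂y) dx ∧ dy.
  ∂Q/∂x = y
  ∂P/∂y = 2*y - 1
  integrand = ∂Q/∂x - ∂P/∂y = 1 - y.
Integrating over R: integral_0^1 integral_0^1 (1 - y) dx dy = 1/2.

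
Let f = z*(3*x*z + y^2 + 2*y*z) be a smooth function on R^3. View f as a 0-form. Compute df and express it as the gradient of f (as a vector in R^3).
df = (3*z^2) dx + (2*z*(y + z)) dy + (6*x*z + y^2 + 4*y*z) dz; grad f = (3*z^2, 2*z*(y + z), 6*x*z + y^2 + 4*y*z)

For a 0-form f, d f = (∂f/∂x) dx + (∂f/∂y) dy + (∂f/∂z) dz. The components of the vector representation are exactly the entries of grad f in Cartesian coordinates:
  ∂f/∂x = 3*z^2
  ∂f/∂y = 2*z*(y + z)
  ∂f/∂z = 6*x*z + y^2 + 4*y*z.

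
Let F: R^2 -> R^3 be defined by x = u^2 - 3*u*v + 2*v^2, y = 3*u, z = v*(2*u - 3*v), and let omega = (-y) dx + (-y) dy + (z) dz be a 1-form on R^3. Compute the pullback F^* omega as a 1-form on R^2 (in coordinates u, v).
F^* omega = (-6*u^2 + 4*u*v^2 + 9*u*v - 9*u - 6*v^3) du + (4*u^2*v + 9*u^2 - 18*u*v^2 - 12*u*v + 18*v^3) dv

Using F^*(f dg) = (f ∘ F) d(g ∘ F), substitute each coordinate x_i by F_i(u, v) in f_i, and replace dx_i by d F_i = (∂F_i/∂u) du + (∂F_i/∂v) dv.
  For the x component: f_1(F) = -3*u; d F_1 = (2*u - 3*v) du + (-3*u + 4*v) dv
  For the y component: f_2(F) = -3*u; d F_2 = (3) du + (0) dv
  For the z component: f_3(F) = v*(2*u - 3*v); d F_3 = (2*v) du + (2*u - 6*v) dv
Combining and collecting du, dv coefficients:
  coeff of du: -6*u^2 + 4*u*v^2 + 9*u*v - 9*u - 6*v^3
  coeff of dv: 4*u^2*v + 9*u^2 - 18*u*v^2 - 12*u*v + 18*v^3
F^* omega = (-6*u^2 + 4*u*v^2 + 9*u*v - 9*u - 6*v^3) du + (4*u^2*v + 9*u^2 - 18*u*v^2 - 12*u*v + 18*v^3) dv.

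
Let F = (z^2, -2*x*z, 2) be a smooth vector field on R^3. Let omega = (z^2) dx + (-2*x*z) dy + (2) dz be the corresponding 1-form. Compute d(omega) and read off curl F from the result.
d(omega) = (2*x) dy ∧ dz + (2*z) dz ∧ dx + (-2*z) dx ∧ dy; curl F = (2*x, 2*z, -2*z)

d omega = sum_{i<j} (∂f_j/∂x_i - ∂f_i/∂x_j) dx_i ∧ dx_j. Under the identification (dy ∧ dz, dz ∧ dx, dx ∧ dy) ↔ (e_x, e_y, e_z), the coefficients are exactly the components of curl F. Compute:
  ∂R/∂y - ∂Q/∂z = (0) - (-2*x) = 2*x
  ∂P/∂z - ∂R/∂x = (2*z) - (0) = 2*z
  ∂Q/∂x - ∂P/∂y = (-2*z) - (0) = -2*z.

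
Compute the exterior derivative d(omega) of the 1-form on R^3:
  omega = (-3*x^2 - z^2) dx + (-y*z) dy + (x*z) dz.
d(omega) = (3*z) dx ∧ dz + (y) dy ∧ dz

For a 1-form omega = sum_i f_i dx_i, the exterior derivative is
  d(omega) = sum_{i < j} (∂f_j/∂x_i - ∂f_i/∂x_j) dx_i ∧ dx_j.
  coefficient of dx ∧ dz: ∂f_3/∂x - ∂f_1/∂z = ∂(x*z)/∂x - ∂(-3*x^2 - z^2)/∂z = 3*z
  coefficient of dy ∧ dz: ∂f_3/∂y - ∂f_2/∂z = ∂(x*z)/∂y - ∂(-y*z)/∂z = y
Assembling: d(omega) = (3*z) dx ∧ dz + (y) dy ∧ dz.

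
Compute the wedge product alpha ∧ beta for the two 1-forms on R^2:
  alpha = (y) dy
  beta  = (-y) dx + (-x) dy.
alpha ∧ beta = (y^2) dx ∧ dy

Distribute the wedge, using dx_i ∧ dx_j = -dx_j ∧ dx_i and dx_i ∧ dx_i = 0. For each pair (i, j) with i < j, the coefficient of dx_i ∧ dx_j in alpha ∧ beta is (alpha_i * beta_j - alpha_j * beta_i). Collecting: alpha ∧ beta = (y^2) dx ∧ dy.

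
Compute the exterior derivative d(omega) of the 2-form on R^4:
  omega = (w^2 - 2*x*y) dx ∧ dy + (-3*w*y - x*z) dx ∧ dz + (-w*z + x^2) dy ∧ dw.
d(omega) = (2*w + 2*x) dx ∧ dy ∧ dw + (3*w) dx ∧ dy ∧ dz + (-3*y) dx ∧ dz ∧ dw + (w) dy ∧ dz ∧ dw

For a 2-form omega = sum_{i<j} g_{ij} dx_i ∧ dx_j, the exterior derivative is
  d(omega) = sum_{i<j} d(g_{ij}) ∧ dx_i ∧ dx_j = sum_{i<j, k} (∂g_{ij}/∂x_k) dx_k ∧ dx_i ∧ dx_j.
Expand each term, using dx_k ∧ dx_i ∧ dx_j = sgn(permutation) dx_{(a)} ∧ dx_{(b)} ∧ dx_{(c)} with (a < b < c) sorted:
  d(w^2 - 2*x*y) includes (∂/∂w)(w^2 - 2*x*y) dw = (2*w) dw, which multiplied by dx ∧ dy gives (2*w) dx ∧ dy ∧ dw
  d(-3*w*y - x*z) includes (∂/∂y)(-3*w*y - x*z) dy = (-3*w) dy, which multiplied by dx ∧ dz gives (3*w) dx ∧ dy ∧ dz
  d(-3*w*y - x*z) includes (∂/∂w)(-3*w*y - x*z) dw = (-3*y) dw, which multiplied by dx ∧ dz gives (-3*y) dx ∧ dz ∧ dw
  d(-w*z + x^2) includes (∂/∂x)(-w*z + x^2) dx = (2*x) dx, which multiplied by dy ∧ dw gives (2*x) dx ∧ dy ∧ dw
  d(-w*z + x^2) includes (∂/∂z)(-w*z + x^2) dz = (-w) dz, which multiplied by dy ∧ dw gives (w) dy ∧ dz ∧ dw
Collecting like 3-forms: d(omega) = (2*w + 2*x) dx ∧ dy ∧ dw + (3*w) dx ∧ dy ∧ dz + (-3*y) dx ∧ dz ∧ dw + (w) dy ∧ dz ∧ dw.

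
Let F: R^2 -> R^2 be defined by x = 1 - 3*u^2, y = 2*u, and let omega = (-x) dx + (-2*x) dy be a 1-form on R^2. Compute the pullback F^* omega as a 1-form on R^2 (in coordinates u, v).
F^* omega = (-18*u^3 + 12*u^2 + 6*u - 4) du

Using F^*(f dg) = (f ∘ F) d(g ∘ F), substitute each coordinate x_i by F_i(u, v) in f_i, and replace dx_i by d F_i = (∂F_i/∂u) du + (∂F_i/∂v) dv.
  For the x component: f_1(F) = 3*u^2 - 1; d F_1 = (-6*u) du + (0) dv
  For the y component: f_2(F) = 6*u^2 - 2; d F_2 = (2) du + (0) dv
Combining and collecting du, dv coefficients:
  coeff of du: -18*u^3 + 12*u^2 + 6*u - 4
  coeff of dv: 0
F^* omega = (-18*u^3 + 12*u^2 + 6*u - 4) du.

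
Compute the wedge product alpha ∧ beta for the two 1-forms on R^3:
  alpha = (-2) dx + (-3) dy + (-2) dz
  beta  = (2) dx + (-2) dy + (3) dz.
alpha ∧ beta = (10) dx ∧ dy + (-2) dx ∧ dz + (-13) dy ∧ dz

Distribute the wedge, using dx_i ∧ dx_j = -dx_j ∧ dx_i and dx_i ∧ dx_i = 0. For each pair (i, j) with i < j, the coefficient of dx_i ∧ dx_j in alpha ∧ beta is (alpha_i * beta_j - alpha_j * beta_i). Collecting: alpha ∧ beta = (10) dx ∧ dy + (-2) dx ∧ dz + (-13) dy ∧ dz.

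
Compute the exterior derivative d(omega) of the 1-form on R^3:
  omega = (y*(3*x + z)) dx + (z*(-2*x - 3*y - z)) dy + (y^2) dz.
d(omega) = (-3*x - 3*z) dx ∧ dy + (-y) dx ∧ dz + (2*x + 5*y + 2*z) dy ∧ dz

For a 1-form omega = sum_i f_i dx_i, the exterior derivative is
  d(omega) = sum_{i < j} (∂f_j/∂x_i - ∂f_i/∂x_j) dx_i ∧ dx_j.
  coefficient of dx ∧ dy: ∂f_2/∂x - ∂f_1/∂y = ∂(z*(-2*x - 3*y - z))/∂x - ∂(y*(3*x + z))/∂y = -3*x - 3*z
  coefficient of dx ∧ dz: ∂f_3/∂x - ∂f_1/∂z = ∂(y^2)/∂x - ∂(y*(3*x + z))/∂z = -y
  coefficient of dy ∧ dz: ∂f_3/∂y - ∂f_2/∂z = ∂(y^2)/∂y - ∂(z*(-2*x - 3*y - z))/∂z = 2*x + 5*y + 2*z
Assembling: d(omega) = (-3*x - 3*z) dx ∧ dy + (-y) dx ∧ dz + (2*x + 5*y + 2*z) dy ∧ dz.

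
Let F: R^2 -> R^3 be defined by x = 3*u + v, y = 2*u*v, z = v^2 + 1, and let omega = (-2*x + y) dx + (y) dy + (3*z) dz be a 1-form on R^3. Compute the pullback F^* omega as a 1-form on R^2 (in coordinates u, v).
F^* omega = (4*u*v^2 + 6*u*v - 18*u - 6*v) du + (4*u^2*v + 2*u*v - 6*u + 6*v^3 + 4*v) dv

Using F^*(f dg) = (f ∘ F) d(g ∘ F), substitute each coordinate x_i by F_i(u, v) in f_i, and replace dx_i by d F_i = (∂F_i/∂u) du + (∂F_i/∂v) dv.
  For the x component: f_1(F) = 2*u*v - 6*u - 2*v; d F_1 = (3) du + (1) dv
  For the y component: f_2(F) = 2*u*v; d F_2 = (2*v) du + (2*u) dv
  For the z component: f_3(F) = 3*v^2 + 3; d F_3 = (0) du + (2*v) dv
Combining and collecting du, dv coefficients:
  coeff of du: 4*u*v^2 + 6*u*v - 18*u - 6*v
  coeff of dv: 4*u^2*v + 2*u*v - 6*u + 6*v^3 + 4*v
F^* omega = (4*u*v^2 + 6*u*v - 18*u - 6*v) du + (4*u^2*v + 2*u*v - 6*u + 6*v^3 + 4*v) dv.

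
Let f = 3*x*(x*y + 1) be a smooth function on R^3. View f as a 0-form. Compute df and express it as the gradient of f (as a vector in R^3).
df = (6*x*y + 3) dx + (3*x^2) dy + (0) dz; grad f = (6*x*y + 3, 3*x^2, 0)

For a 0-form f, d f = (∂f/∂x) dx + (∂f/∂y) dy + (∂f/∂z) dz. The components of the vector representation are exactly the entries of grad f in Cartesian coordinates:
  ∂f/∂x = 6*x*y + 3
  ∂f/∂y = 3*x^2
  ∂f/∂z = 0.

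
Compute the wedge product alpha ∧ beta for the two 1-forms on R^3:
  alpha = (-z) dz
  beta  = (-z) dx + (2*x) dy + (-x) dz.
alpha ∧ beta = (-z^2) dx ∧ dz + (2*x*z) dy ∧ dz

Distribute the wedge, using dx_i ∧ dx_j = -dx_j ∧ dx_i and dx_i ∧ dx_i = 0. For each pair (i, j) with i < j, the coefficient of dx_i ∧ dx_j in alpha ∧ beta is (alpha_i * beta_j - alpha_j * beta_i). Collecting: alpha ∧ beta = (-z^2) dx ∧ dz + (2*x*z) dy ∧ dz.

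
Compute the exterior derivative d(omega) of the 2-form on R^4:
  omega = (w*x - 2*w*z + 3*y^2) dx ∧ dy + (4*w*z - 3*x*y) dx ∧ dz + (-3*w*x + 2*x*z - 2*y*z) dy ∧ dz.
d(omega) = (-5*w + 3*x + 2*z) dx ∧ dy ∧ dz + (x - 2*z) dx ∧ dy ∧ dw + (4*z) dx ∧ dz ∧ dw + (-3*x) dy ∧ dz ∧ dw

For a 2-form omega = sum_{i<j} g_{ij} dx_i ∧ dx_j, the exterior derivative is
  d(omega) = sum_{i<j} d(g_{ij}) ∧ dx_i ∧ dx_j = sum_{i<j, k} (∂g_{ij}/∂x_k) dx_k ∧ dx_i ∧ dx_j.
Expand each term, using dx_k ∧ dx_i ∧ dx_j = sgn(permutation) dx_{(a)} ∧ dx_{(b)} ∧ dx_{(c)} with (a < b < c) sorted:
  d(w*x - 2*w*z + 3*y^2) includes (∂/∂z)(w*x - 2*w*z + 3*y^2) dz = (-2*w) dz, which multiplied by dx ∧ dy gives (-2*w) dx ∧ dy ∧ dz
  d(w*x - 2*w*z + 3*y^2) includes (∂/∂w)(w*x - 2*w*z + 3*y^2) dw = (x - 2*z) dw, which multiplied by dx ∧ dy gives (x - 2*z) dx ∧ dy ∧ dw
  d(4*w*z - 3*x*y) includes (∂/∂y)(4*w*z - 3*x*y) dy = (-3*x) dy, which multiplied by dx ∧ dz gives (3*x) dx ∧ dy ∧ dz
  d(4*w*z - 3*x*y) includes (∂/∂w)(4*w*z - 3*x*y) dw = (4*z) dw, which multiplied by dx ∧ dz gives (4*z) dx ∧ dz ∧ dw
  d(-3*w*x + 2*x*z - 2*y*z) includes (∂/∂x)(-3*w*x + 2*x*z - 2*y*z) dx = (-3*w + 2*z) dx, which multiplied by dy ∧ dz gives (-3*w + 2*z) dx ∧ dy ∧ dz
  d(-3*w*x + 2*x*z - 2*y*z) includes (∂/∂w)(-3*w*x + 2*x*z - 2*y*z) dw = (-3*x) dw, which multiplied by dy ∧ dz gives (-3*x) dy ∧ dz ∧ dw
Collecting like 3-forms: d(omega) = (-5*w + 3*x + 2*z) dx ∧ dy ∧ dz + (x - 2*z) dx ∧ dy ∧ dw + (4*z) dx ∧ dz ∧ dw + (-3*x) dy ∧ dz ∧ dw.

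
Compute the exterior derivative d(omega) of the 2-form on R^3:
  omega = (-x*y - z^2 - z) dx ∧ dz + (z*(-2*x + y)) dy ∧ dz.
d(omega) = (x - 2*z) dx ∧ dy ∧ dz

For a 2-form omega = sum_{i<j} g_{ij} dx_i ∧ dx_j, the exterior derivative is
  d(omega) = sum_{i<j} d(g_{ij}) ∧ dx_i ∧ dx_j = sum_{i<j, k} (∂g_{ij}/∂x_k) dx_k ∧ dx_i ∧ dx_j.
Expand each term, using dx_k ∧ dx_i ∧ dx_j = sgn(permutation) dx_{(a)} ∧ dx_{(b)} ∧ dx_{(c)} with (a < b < c) sorted:
  d(-x*y - z^2 - z) includes (∂/∂y)(-x*y - z^2 - z) dy = (-x) dy, which multiplied by dx ∧ dz gives (x) dx ∧ dy ∧ dz
  d(z*(-2*x + y)) includes (∂/∂x)(z*(-2*x + y)) dx = (-2*z) dx, which multiplied by dy ∧ dz gives (-2*z) dx ∧ dy ∧ dz
Collecting like 3-forms: d(omega) = (x - 2*z) dx ∧ dy ∧ dz.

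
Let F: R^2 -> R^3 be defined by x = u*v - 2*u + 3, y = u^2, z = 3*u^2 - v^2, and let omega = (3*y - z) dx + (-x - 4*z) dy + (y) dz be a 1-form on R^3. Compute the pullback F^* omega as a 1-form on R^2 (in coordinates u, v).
F^* omega = (-18*u^3 - 2*u^2*v + 4*u^2 + 8*u*v^2 - 6*u + v^3 - 2*v^2) du + (u*v*(-2*u + v)) dv

Using F^*(f dg) = (f ∘ F) d(g ∘ F), substitute each coordinate x_i by F_i(u, v) in f_i, and replace dx_i by d F_i = (∂F_i/∂u) du + (∂F_i/∂v) dv.
  For the x component: f_1(F) = v^2; d F_1 = (v - 2) du + (u) dv
  For the y component: f_2(F) = -12*u^2 - u*v + 2*u + 4*v^2 - 3; d F_2 = (2*u) du + (0) dv
  For the z component: f_3(F) = u^2; d F_3 = (6*u) du + (-2*v) dv
Combining and collecting du, dv coefficients:
  coeff of du: -18*u^3 - 2*u^2*v + 4*u^2 + 8*u*v^2 - 6*u + v^3 - 2*v^2
  coeff of dv: u*v*(-2*u + v)
F^* omega = (-18*u^3 - 2*u^2*v + 4*u^2 + 8*u*v^2 - 6*u + v^3 - 2*v^2) du + (u*v*(-2*u + v)) dv.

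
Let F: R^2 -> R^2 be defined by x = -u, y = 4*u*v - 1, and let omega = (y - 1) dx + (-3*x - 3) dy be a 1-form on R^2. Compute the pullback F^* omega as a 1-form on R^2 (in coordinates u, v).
F^* omega = (8*u*v - 12*v + 2) du + (12*u*(u - 1)) dv

Using F^*(f dg) = (f ∘ F) d(g ∘ F), substitute each coordinate x_i by F_i(u, v) in f_i, and replace dx_i by d F_i = (∂F_i/∂u) du + (∂F_i/∂v) dv.
  For the x component: f_1(F) = 4*u*v - 2; d F_1 = (-1) du + (0) dv
  For the y component: f_2(F) = 3*u - 3; d F_2 = (4*v) du + (4*u) dv
Combining and collecting du, dv coefficients:
  coeff of du: 8*u*v - 12*v + 2
  coeff of dv: 12*u*(u - 1)
F^* omega = (8*u*v - 12*v + 2) du + (12*u*(u - 1)) dv.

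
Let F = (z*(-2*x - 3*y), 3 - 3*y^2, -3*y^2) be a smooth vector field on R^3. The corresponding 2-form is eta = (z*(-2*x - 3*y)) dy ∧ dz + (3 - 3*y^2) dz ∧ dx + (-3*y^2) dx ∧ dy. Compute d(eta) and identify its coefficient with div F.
d(eta) = (-6*y - 2*z) dx ∧ dy ∧ dz; div F = -6*y - 2*z

For a 2-form in R^3 of the form above, applying d gives a 3-form with coefficient ∂P/∂x + ∂Q/∂y + ∂R/∂z:
  ∂P/∂x = -2*z
  ∂Q/∂y = -6*y
  ∂R/∂z = 0
Sum = -6*y - 2*z, which is exactly div F.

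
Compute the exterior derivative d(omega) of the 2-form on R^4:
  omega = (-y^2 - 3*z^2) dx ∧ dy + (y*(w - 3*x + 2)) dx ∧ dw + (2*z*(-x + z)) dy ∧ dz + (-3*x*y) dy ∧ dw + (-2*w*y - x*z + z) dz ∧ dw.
d(omega) = (-8*z) dx ∧ dy ∧ dz + (-w + 3*x - 3*y - 2) dx ∧ dy ∧ dw + (-z) dx ∧ dz ∧ dw + (-2*w) dy ∧ dz ∧ dw

For a 2-form omega = sum_{i<j} g_{ij} dx_i ∧ dx_j, the exterior derivative is
  d(omega) = sum_{i<j} d(g_{ij}) ∧ dx_i ∧ dx_j = sum_{i<j, k} (∂g_{ij}/∂x_k) dx_k ∧ dx_i ∧ dx_j.
Expand each term, using dx_k ∧ dx_i ∧ dx_j = sgn(permutation) dx_{(a)} ∧ dx_{(b)} ∧ dx_{(c)} with (a < b < c) sorted:
  d(-y^2 - 3*z^2) includes (∂/∂z)(-y^2 - 3*z^2) dz = (-6*z) dz, which multiplied by dx ∧ dy gives (-6*z) dx ∧ dy ∧ dz
  d(y*(w - 3*x + 2)) includes (∂/∂y)(y*(w - 3*x + 2)) dy = (w - 3*x + 2) dy, which multiplied by dx ∧ dw gives (-w + 3*x - 2) dx ∧ dy ∧ dw
  d(2*z*(-x + z)) includes (∂/∂x)(2*z*(-x + z)) dx = (-2*z) dx, which multiplied by dy ∧ dz gives (-2*z) dx ∧ dy ∧ dz
  d(-3*x*y) includes (∂/∂x)(-3*x*y) dx = (-3*y) dx, which multiplied by dy ∧ dw gives (-3*y) dx ∧ dy ∧ dw
  d(-2*w*y - x*z + z) includes (∂/∂x)(-2*w*y - x*z + z) dx = (-z) dx, which multiplied by dz ∧ dw gives (-z) dx ∧ dz ∧ dw
  d(-2*w*y - x*z + z) includes (∂/∂y)(-2*w*y - x*z + z) dy = (-2*w) dy, which multiplied by dz ∧ dw gives (-2*w) dy ∧ dz ∧ dw
Collecting like 3-forms: d(omega) = (-8*z) dx ∧ dy ∧ dz + (-w + 3*x - 3*y - 2) dx ∧ dy ∧ dw + (-z) dx ∧ dz ∧ dw + (-2*w) dy ∧ dz ∧ dw.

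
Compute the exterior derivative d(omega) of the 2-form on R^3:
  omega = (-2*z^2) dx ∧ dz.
d(omega) = 0

For a 2-form omega = sum_{i<j} g_{ij} dx_i ∧ dx_j, the exterior derivative is
  d(omega) = sum_{i<j} d(g_{ij}) ∧ dx_i ∧ dx_j = sum_{i<j, k} (∂g_{ij}/∂x_k) dx_k ∧ dx_i ∧ dx_j.
Expand each term, using dx_k ∧ dx_i ∧ dx_j = sgn(permutation) dx_{(a)} ∧ dx_{(b)} ∧ dx_{(c)} with (a < b < c) sorted:

Collecting like 3-forms: d(omega) = 0.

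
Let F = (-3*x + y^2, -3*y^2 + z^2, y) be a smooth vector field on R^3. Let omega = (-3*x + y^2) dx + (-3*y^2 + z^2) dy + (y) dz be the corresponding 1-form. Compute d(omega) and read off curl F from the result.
d(omega) = (1 - 2*z) dy ∧ dz + (0) dz ∧ dx + (-2*y) dx ∧ dy; curl F = (1 - 2*z, 0, -2*y)

d omega = sum_{i<j} (∂f_j/∂x_i - ∂f_i/∂x_j) dx_i ∧ dx_j. Under the identification (dy ∧ dz, dz ∧ dx, dx ∧ dy) ↔ (e_x, e_y, e_z), the coefficients are exactly the components of curl F. Compute:
  ∂R/∂y - ∂Q/∂z = (1) - (2*z) = 1 - 2*z
  ∂P/∂z - ∂R/∂x = (0) - (0) = 0
  ∂Q/∂x - ∂P/∂y = (0) - (2*y) = -2*y.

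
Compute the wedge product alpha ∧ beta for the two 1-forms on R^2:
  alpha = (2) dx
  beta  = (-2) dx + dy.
alpha ∧ beta = (2) dx ∧ dy

Distribute the wedge, using dx_i ∧ dx_j = -dx_j ∧ dx_i and dx_i ∧ dx_i = 0. For each pair (i, j) with i < j, the coefficient of dx_i ∧ dx_j in alpha ∧ beta is (alpha_i * beta_j - alpha_j * beta_i). Collecting: alpha ∧ beta = (2) dx ∧ dy.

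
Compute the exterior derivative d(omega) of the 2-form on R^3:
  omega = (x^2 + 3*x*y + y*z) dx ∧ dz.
d(omega) = (-3*x - z) dx ∧ dy ∧ dz

For a 2-form omega = sum_{i<j} g_{ij} dx_i ∧ dx_j, the exterior derivative is
  d(omega) = sum_{i<j} d(g_{ij}) ∧ dx_i ∧ dx_j = sum_{i<j, k} (∂g_{ij}/∂x_k) dx_k ∧ dx_i ∧ dx_j.
Expand each term, using dx_k ∧ dx_i ∧ dx_j = sgn(permutation) dx_{(a)} ∧ dx_{(b)} ∧ dx_{(c)} with (a < b < c) sorted:
  d(x^2 + 3*x*y + y*z) includes (∂/∂y)(x^2 + 3*x*y + y*z) dy = (3*x + z) dy, which multiplied by dx ∧ dz gives (-3*x - z) dx ∧ dy ∧ dz
Collecting like 3-forms: d(omega) = (-3*x - z) dx ∧ dy ∧ dz.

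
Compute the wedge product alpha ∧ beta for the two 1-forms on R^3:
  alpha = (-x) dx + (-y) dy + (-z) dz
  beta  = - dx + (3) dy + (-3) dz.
alpha ∧ beta = (-3*x - y) dx ∧ dy + (3*x - z) dx ∧ dz + (3*y + 3*z) dy ∧ dz

Distribute the wedge, using dx_i ∧ dx_j = -dx_j ∧ dx_i and dx_i ∧ dx_i = 0. For each pair (i, j) with i < j, the coefficient of dx_i ∧ dx_j in alpha ∧ beta is (alpha_i * beta_j - alpha_j * beta_i). Collecting: alpha ∧ beta = (-3*x - y) dx ∧ dy + (3*x - z) dx ∧ dz + (3*y + 3*z) dy ∧ dz.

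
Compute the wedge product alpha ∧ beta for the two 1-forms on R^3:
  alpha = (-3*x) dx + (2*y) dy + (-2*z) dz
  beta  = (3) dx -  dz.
alpha ∧ beta = (3*x + 6*z) dx ∧ dz + (-6*y) dx ∧ dy + (-2*y) dy ∧ dz

Distribute the wedge, using dx_i ∧ dx_j = -dx_j ∧ dx_i and dx_i ∧ dx_i = 0. For each pair (i, j) with i < j, the coefficient of dx_i ∧ dx_j in alpha ∧ beta is (alpha_i * beta_j - alpha_j * beta_i). Collecting: alpha ∧ beta = (3*x + 6*z) dx ∧ dz + (-6*y) dx ∧ dy + (-2*y) dy ∧ dz.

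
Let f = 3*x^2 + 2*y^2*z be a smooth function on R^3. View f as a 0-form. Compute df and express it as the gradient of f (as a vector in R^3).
df = (6*x) dx + (4*y*z) dy + (2*y^2) dz; grad f = (6*x, 4*y*z, 2*y^2)

For a 0-form f, d f = (∂f/∂x) dx + (∂f/∂y) dy + (∂f/∂z) dz. The components of the vector representation are exactly the entries of grad f in Cartesian coordinates:
  ∂f/∂x = 6*x
  ∂f/∂y = 4*y*z
  ∂f/∂z = 2*y^2.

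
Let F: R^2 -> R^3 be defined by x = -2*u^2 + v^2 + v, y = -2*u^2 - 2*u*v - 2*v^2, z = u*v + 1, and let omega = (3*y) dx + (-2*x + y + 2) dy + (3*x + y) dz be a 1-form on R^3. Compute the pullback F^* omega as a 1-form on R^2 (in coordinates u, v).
F^* omega = (16*u^3 + 20*u^2*v + 42*u*v^2 + 8*u*v - 8*u + 9*v^3 + 7*v^2 - 4*v) du + (-12*u^3 - 18*u^2*v - 6*u^2 + 5*u*v^2 + u*v - 4*u + 4*v^3 + 2*v^2 - 8*v) dv

Using F^*(f dg) = (f ∘ F) d(g ∘ F), substitute each coordinate x_i by F_i(u, v) in f_i, and replace dx_i by d F_i = (∂F_i/∂u) du + (∂F_i/∂v) dv.
  For the x component: f_1(F) = -6*u^2 - 6*u*v - 6*v^2; d F_1 = (-4*u) du + (2*v + 1) dv
  For the y component: f_2(F) = 2*u^2 - 2*u*v - 4*v^2 - 2*v + 2; d F_2 = (-4*u - 2*v) du + (-2*u - 4*v) dv
  For the z component: f_3(F) = -8*u^2 - 2*u*v + v^2 + 3*v; d F_3 = (v) du + (u) dv
Combining and collecting du, dv coefficients:
  coeff of du: 16*u^3 + 20*u^2*v + 42*u*v^2 + 8*u*v - 8*u + 9*v^3 + 7*v^2 - 4*v
  coeff of dv: -12*u^3 - 18*u^2*v - 6*u^2 + 5*u*v^2 + u*v - 4*u + 4*v^3 + 2*v^2 - 8*v
F^* omega = (16*u^3 + 20*u^2*v + 42*u*v^2 + 8*u*v - 8*u + 9*v^3 + 7*v^2 - 4*v) du + (-12*u^3 - 18*u^2*v - 6*u^2 + 5*u*v^2 + u*v - 4*u + 4*v^3 + 2*v^2 - 8*v) dv.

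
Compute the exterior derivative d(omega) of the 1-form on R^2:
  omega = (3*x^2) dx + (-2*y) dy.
d(omega) = 0

For a 1-form omega = sum_i f_i dx_i, the exterior derivative is
  d(omega) = sum_{i < j} (∂f_j/∂x_i - ∂f_i/∂x_j) dx_i ∧ dx_j.

Assembling: d(omega) = 0.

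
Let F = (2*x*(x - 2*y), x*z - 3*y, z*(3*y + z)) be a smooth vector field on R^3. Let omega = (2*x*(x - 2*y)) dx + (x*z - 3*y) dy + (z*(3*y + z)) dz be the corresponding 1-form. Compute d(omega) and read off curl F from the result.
d(omega) = (-x + 3*z) dy ∧ dz + (0) dz ∧ dx + (4*x + z) dx ∧ dy; curl F = (-x + 3*z, 0, 4*x + z)

d omega = sum_{i<j} (∂f_j/∂x_i - ∂f_i/∂x_j) dx_i ∧ dx_j. Under the identification (dy ∧ dz, dz ∧ dx, dx ∧ dy) ↔ (e_x, e_y, e_z), the coefficients are exactly the components of curl F. Compute:
  ∂R/∂y - ∂Q/∂z = (3*z) - (x) = -x + 3*z
  ∂P/∂z - ∂R/∂x = (0) - (0) = 0
  ∂Q/∂x - ∂P/∂y = (z) - (-4*x) = 4*x + z.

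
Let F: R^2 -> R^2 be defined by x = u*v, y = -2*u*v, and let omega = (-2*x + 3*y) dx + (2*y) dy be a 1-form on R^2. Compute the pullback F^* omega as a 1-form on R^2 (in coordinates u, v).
F^* omega = 0

Using F^*(f dg) = (f ∘ F) d(g ∘ F), substitute each coordinate x_i by F_i(u, v) in f_i, and replace dx_i by d F_i = (∂F_i/∂u) du + (∂F_i/∂v) dv.
  For the x component: f_1(F) = -8*u*v; d F_1 = (v) du + (u) dv
  For the y component: f_2(F) = -4*u*v; d F_2 = (-2*v) du + (-2*u) dv
Combining and collecting du, dv coefficients:
  coeff of du: 0
  coeff of dv: 0
F^* omega = 0.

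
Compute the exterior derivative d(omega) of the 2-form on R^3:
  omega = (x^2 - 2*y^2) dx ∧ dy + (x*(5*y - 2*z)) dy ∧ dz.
d(omega) = (5*y - 2*z) dx ∧ dy ∧ dz

For a 2-form omega = sum_{i<j} g_{ij} dx_i ∧ dx_j, the exterior derivative is
  d(omega) = sum_{i<j} d(g_{ij}) ∧ dx_i ∧ dx_j = sum_{i<j, k} (∂g_{ij}/∂x_k) dx_k ∧ dx_i ∧ dx_j.
Expand each term, using dx_k ∧ dx_i ∧ dx_j = sgn(permutation) dx_{(a)} ∧ dx_{(b)} ∧ dx_{(c)} with (a < b < c) sorted:
  d(x*(5*y - 2*z)) includes (∂/∂x)(x*(5*y - 2*z)) dx = (5*y - 2*z) dx, which multiplied by dy ∧ dz gives (5*y - 2*z) dx ∧ dy ∧ dz
Collecting like 3-forms: d(omega) = (5*y - 2*z) dx ∧ dy ∧ dz.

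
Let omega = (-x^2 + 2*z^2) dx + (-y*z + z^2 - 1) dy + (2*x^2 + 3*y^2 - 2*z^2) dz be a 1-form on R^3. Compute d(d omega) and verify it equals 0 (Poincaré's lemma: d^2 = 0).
d(d omega) = 0

Step 1: d omega = sum_{i<j} (∂f_j/∂x_i - ∂f_i/∂x_j) dx_i ∧ dx_j:
  coeff of dx ∧ dy: 0
  coeff of dx ∧ dz: 4*x - 4*z
  coeff of dy ∧ dz: 7*y - 2*z
Step 2: Apply d again to each 2-form coefficient. The only possible 3-form in R^3 is dx ∧ dy ∧ dz, with coefficient
  ∂(coeff of dy∧dz)/∂x - ∂(coeff of dx∧dz)/∂y + ∂(coeff of dx∧dy)/∂z
  = ∂/∂x (7*y - 2*z) - ∂/∂y (4*x - 4*z) + ∂/∂z (0).
Each of these terms simplifies to sums of mixed partials that cancel in pairs. The result is 0 (by equality of mixed partials for smooth functions — Schwarz / Clairaut).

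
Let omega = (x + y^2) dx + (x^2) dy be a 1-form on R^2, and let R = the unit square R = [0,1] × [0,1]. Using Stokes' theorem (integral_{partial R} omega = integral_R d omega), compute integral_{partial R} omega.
integral_(partial R) omega = 0

Stokes: integral_partial_R omega = integral_R d omega with d omega = (∂Q/∂x - ∂P/∂y) dx ∧ dy.
  ∂Q/∂x = 2*x
  ∂P/∂y = 2*y
  integrand = ∂Q/∂x - ∂P/∂y = 2*x - 2*y.
Integrating over R: integral_0^1 integral_0^1 (2*x - 2*y) dx dy = 0.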